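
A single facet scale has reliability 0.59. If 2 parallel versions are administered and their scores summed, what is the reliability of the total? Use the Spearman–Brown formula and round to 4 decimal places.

0.7421

ρ_k = kρ / (1 + (k−1)ρ) = 2·0.59 / (1 + 1·0.59) = 1.180 / 1.590 = 0.7421.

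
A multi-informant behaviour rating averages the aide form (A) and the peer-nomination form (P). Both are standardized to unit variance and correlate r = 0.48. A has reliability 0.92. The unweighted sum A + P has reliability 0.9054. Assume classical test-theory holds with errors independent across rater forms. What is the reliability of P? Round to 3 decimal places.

0.800

Var(A+P) = 2 + 2·0.48 = 2.960.
True-score variance = ρ_A + ρ_P + 2·0.48, so 0.9054 = (0.92 + ρ_P + 0.96) / 2.960.
ρ_P = 0.9054·2.960 − 0.92 − 0.96 = 0.800.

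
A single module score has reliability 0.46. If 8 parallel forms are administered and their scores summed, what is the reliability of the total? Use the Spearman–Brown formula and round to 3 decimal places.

ρ_k = kρ / (1 + (k−1)ρ) = 8·0.46 / (1 + 7·0.46) = 3.680 / 4.220 = 0.872.

0.872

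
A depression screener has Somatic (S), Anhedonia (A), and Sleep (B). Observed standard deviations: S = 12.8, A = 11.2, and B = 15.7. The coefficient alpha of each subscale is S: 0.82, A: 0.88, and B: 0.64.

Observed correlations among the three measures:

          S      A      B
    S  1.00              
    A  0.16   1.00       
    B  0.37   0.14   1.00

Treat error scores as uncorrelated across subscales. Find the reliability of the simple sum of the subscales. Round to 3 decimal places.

0.829

Var(S+A+B) = 12.8² + 11.2² + 15.7² + 2·[12.8·11.2·0.16 + 12.8·15.7·0.37 + 11.2·15.7·0.14] = 535.77 + 243.821 = 779.591.
Under uncorrelated errors the observed covariances equal the true-score covariances, so only the own-variance terms attenuate.
True-score variance = [12.8²·0.82 + 11.2²·0.88 + 15.7²·0.64] + 243.821 = 402.49 + 243.821 = 646.31.
Reliability = 646.31 / 779.591 = 0.829.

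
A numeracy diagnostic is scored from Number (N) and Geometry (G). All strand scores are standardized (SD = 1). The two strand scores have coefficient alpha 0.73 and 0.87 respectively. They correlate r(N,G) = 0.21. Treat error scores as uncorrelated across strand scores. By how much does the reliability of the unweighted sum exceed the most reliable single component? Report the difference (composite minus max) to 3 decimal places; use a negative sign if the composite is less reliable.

Var(sum) = 2 + 0.42 = 2.42; true-score variance = 1.6 + 0.42 = 2.02; composite reliability = 0.8347.
Max component reliability = 0.8700.
Difference = 0.8347 − 0.8700 = -0.035.

-0.035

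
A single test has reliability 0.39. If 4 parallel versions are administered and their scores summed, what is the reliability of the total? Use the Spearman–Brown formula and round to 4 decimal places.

ρ_k = kρ / (1 + (k−1)ρ) = 4·0.39 / (1 + 3·0.39) = 1.560 / 2.170 = 0.7189.

0.7189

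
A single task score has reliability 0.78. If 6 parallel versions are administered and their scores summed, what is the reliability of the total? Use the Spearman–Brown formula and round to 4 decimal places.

0.9551

ρ_k = kρ / (1 + (k−1)ρ) = 6·0.78 / (1 + 5·0.78) = 4.680 / 4.900 = 0.9551.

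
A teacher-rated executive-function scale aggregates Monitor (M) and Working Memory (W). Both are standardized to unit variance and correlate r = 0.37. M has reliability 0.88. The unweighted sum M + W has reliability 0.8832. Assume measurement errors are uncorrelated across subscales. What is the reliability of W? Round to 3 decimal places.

Var(M+W) = 2 + 2·0.37 = 2.740.
True-score variance = ρ_M + ρ_W + 2·0.37, so 0.8832 = (0.88 + ρ_W + 0.74) / 2.740.
ρ_W = 0.8832·2.740 − 0.88 − 0.74 = 0.800.

0.800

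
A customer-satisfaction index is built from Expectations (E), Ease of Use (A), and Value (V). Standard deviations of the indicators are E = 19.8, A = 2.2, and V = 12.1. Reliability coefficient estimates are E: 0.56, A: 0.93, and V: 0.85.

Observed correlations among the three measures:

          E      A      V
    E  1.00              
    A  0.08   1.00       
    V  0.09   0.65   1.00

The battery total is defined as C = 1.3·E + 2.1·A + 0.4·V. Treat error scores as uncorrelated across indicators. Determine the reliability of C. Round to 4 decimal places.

Var(C) = 1.3²·19.8² + 2.1²·2.2² + 0.4²·12.1² + 2·[2.73·19.8·2.2·0.08 + 0.52·19.8·12.1·0.09 + 0.84·2.2·12.1·0.65] = 707.318 + 70.5207 = 777.838.
Under uncorrelated errors the observed covariances equal the true-score covariances, so only the own-variance terms attenuate.
True-score variance = [1.3²·19.8²·0.56 + 2.1²·2.2²·0.93 + 0.4²·12.1²·0.85] + 70.5207 = 410.789 + 70.5207 = 481.309.
Reliability = 481.309 / 777.838 = 0.6188.

0.6188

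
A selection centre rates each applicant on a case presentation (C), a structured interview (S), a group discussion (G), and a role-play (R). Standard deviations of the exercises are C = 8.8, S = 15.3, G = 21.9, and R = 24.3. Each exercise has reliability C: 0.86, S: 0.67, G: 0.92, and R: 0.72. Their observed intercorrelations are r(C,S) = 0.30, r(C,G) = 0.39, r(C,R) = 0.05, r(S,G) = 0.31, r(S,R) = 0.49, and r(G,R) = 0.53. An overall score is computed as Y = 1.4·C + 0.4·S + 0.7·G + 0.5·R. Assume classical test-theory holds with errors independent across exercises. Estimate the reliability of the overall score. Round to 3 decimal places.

Var(Y) = 1.4²·8.8² + 0.4²·15.3² + 0.7²·21.9² + 0.5²·24.3² + 2·[0.56·8.8·15.3·0.30 + 0.98·8.8·21.9·0.39 + 0.7·8.8·24.3·0.05 + 0.28·15.3·21.9·0.31 + 0.2·15.3·24.3·0.49 + 0.35·21.9·24.3·0.53] = 571.868 + 535.997 = 1107.87.
Under uncorrelated errors the observed covariances equal the true-score covariances, so only the own-variance terms attenuate.
True-score variance = [1.4²·8.8²·0.86 + 0.4²·15.3²·0.67 + 0.7²·21.9²·0.92 + 0.5²·24.3²·0.72] + 535.997 = 478.124 + 535.997 = 1014.12.
Reliability = 1014.12 / 1107.87 = 0.915.

0.915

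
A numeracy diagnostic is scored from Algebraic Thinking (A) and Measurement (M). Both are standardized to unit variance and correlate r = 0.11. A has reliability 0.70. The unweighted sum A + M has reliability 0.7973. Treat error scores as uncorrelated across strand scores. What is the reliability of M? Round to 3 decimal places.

Var(A+M) = 2 + 2·0.11 = 2.220.
True-score variance = ρ_A + ρ_M + 2·0.11, so 0.7973 = (0.70 + ρ_M + 0.22) / 2.220.
ρ_M = 0.7973·2.220 − 0.70 − 0.22 = 0.850.

0.850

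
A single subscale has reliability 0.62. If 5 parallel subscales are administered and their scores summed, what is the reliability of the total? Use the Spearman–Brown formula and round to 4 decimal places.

ρ_k = kρ / (1 + (k−1)ρ) = 5·0.62 / (1 + 4·0.62) = 3.100 / 3.480 = 0.8908.

0.8908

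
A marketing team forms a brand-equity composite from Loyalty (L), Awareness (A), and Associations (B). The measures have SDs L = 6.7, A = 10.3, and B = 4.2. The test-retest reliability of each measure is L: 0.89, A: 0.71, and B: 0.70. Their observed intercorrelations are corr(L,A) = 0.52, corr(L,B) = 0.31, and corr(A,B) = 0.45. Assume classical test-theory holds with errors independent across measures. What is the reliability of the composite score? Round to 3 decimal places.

Var(L+A+B) = 6.7² + 10.3² + 4.2² + 2·[6.7·10.3·0.52 + 6.7·4.2·0.31 + 10.3·4.2·0.45] = 168.62 + 128.151 = 296.771.
With uncorrelated errors the cross-covariances are all true-score covariance, so they carry over unchanged; only the diagonal terms shrink to ρᵢσᵢ².
True-score variance = [6.7²·0.89 + 10.3²·0.71 + 4.2²·0.70] + 128.151 = 127.624 + 128.151 = 255.775.
Reliability = 255.775 / 296.771 = 0.862.

0.862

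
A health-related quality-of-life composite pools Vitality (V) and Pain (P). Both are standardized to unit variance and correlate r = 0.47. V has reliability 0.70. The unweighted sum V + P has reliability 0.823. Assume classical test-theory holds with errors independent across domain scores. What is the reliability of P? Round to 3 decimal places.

0.780

Var(V+P) = 2 + 2·0.47 = 2.940.
True-score variance = ρ_V + ρ_P + 2·0.47, so 0.823 = (0.70 + ρ_P + 0.94) / 2.940.
ρ_P = 0.823·2.940 − 0.70 − 0.94 = 0.780.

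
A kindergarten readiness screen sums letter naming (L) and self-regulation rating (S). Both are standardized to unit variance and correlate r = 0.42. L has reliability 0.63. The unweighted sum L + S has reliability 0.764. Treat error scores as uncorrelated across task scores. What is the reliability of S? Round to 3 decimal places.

0.700

Var(L+S) = 2 + 2·0.42 = 2.840.
True-score variance = ρ_L + ρ_S + 2·0.42, so 0.764 = (0.63 + ρ_S + 0.84) / 2.840.
ρ_S = 0.764·2.840 − 0.63 − 0.84 = 0.700.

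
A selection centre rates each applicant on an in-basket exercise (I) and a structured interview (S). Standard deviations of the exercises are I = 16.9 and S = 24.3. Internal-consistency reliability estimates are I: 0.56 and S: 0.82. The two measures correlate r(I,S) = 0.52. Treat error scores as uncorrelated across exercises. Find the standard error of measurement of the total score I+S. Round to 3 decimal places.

15.230

Var(total) = 876.1 + 427.097 = 1303.2.
True-score variance = 644.143 + 427.097 = 1071.24, so reliability = 0.8220.
Error variance = 1303.2 − 1071.24 = 231.957; SEM = √231.957 = 15.230.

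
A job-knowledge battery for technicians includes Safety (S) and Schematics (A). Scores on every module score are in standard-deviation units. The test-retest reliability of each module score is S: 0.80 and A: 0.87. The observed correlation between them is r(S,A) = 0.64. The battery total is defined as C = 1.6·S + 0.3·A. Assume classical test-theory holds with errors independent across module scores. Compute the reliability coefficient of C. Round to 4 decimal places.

Var(C) = 1.6² + 0.3² + 2·[0.48·0.64] = 2.65 + 0.6144 = 3.2644.
Under uncorrelated errors the observed covariances equal the true-score covariances, so only the own-variance terms attenuate.
True-score variance = [1.6²·0.80 + 0.3²·0.87] + 0.6144 = 2.1263 + 0.6144 = 2.7407.
Reliability = 2.7407 / 3.2644 = 0.8396.

0.8396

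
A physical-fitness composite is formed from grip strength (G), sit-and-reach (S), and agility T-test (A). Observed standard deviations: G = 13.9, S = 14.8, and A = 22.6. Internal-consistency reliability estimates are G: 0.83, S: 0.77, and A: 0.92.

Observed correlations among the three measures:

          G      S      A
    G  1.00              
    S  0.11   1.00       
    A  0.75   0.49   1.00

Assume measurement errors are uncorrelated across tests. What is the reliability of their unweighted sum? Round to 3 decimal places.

0.930

Var(G+S+A) = 13.9² + 14.8² + 22.6² + 2·[13.9·14.8·0.11 + 13.9·22.6·0.75 + 14.8·22.6·0.49] = 923.01 + 844.259 = 1767.27.
With uncorrelated errors the cross-covariances are all true-score covariance, so they carry over unchanged; only the diagonal terms shrink to ρᵢσᵢ².
True-score variance = [13.9²·0.83 + 14.8²·0.77 + 22.6²·0.92] + 844.259 = 798.924 + 844.259 = 1643.18.
Reliability = 1643.18 / 1767.27 = 0.930.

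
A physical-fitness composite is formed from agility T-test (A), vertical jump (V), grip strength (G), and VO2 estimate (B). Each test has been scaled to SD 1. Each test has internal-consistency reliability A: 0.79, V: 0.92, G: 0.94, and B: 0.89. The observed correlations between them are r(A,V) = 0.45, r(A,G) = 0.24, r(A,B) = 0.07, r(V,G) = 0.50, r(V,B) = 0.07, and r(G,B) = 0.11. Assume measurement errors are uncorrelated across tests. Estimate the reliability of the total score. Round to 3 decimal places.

Var(A+V+G+B) = 4 + 2·[0.45 + 0.24 + 0.07 + 0.50 + 0.07 + 0.11] = 4 + 2.88 = 6.88.
Because errors are independent across components, Cov(Tᵢ,Tⱼ) = Cov(Xᵢ,Xⱼ); the off-diagonal part of the true-score variance is the same as above.
True-score variance = [0.79 + 0.92 + 0.94 + 0.89] + 2.88 = 3.54 + 2.88 = 6.42.
Reliability = 6.42 / 6.88 = 0.933.

0.933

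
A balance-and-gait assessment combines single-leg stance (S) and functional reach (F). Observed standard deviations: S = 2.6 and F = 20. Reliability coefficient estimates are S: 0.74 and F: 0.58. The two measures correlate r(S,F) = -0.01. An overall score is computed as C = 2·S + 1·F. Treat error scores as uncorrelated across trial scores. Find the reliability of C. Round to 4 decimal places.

Var(C) = 2²·2.6² + 20² + 2·[2·2.6·20·(-0.01)] = 427.04 − 2.08 = 424.96.
Under uncorrelated errors the observed covariances equal the true-score covariances, so only the own-variance terms attenuate.
True-score variance = [2²·2.6²·0.74 + 20²·0.58] − 2.08 = 252.01 − 2.08 = 249.93.
Reliability = 249.93 / 424.96 = 0.5881.

0.5881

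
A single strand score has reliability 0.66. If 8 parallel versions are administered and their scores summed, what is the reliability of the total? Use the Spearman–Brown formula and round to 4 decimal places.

ρ_k = kρ / (1 + (k−1)ρ) = 8·0.66 / (1 + 7·0.66) = 5.280 / 5.620 = 0.9395.

0.9395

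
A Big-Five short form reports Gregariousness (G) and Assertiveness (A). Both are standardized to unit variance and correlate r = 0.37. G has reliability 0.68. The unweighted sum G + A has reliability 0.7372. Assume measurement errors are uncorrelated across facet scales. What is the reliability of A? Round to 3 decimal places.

Var(G+A) = 2 + 2·0.37 = 2.740.
True-score variance = ρ_G + ρ_A + 2·0.37, so 0.7372 = (0.68 + ρ_A + 0.74) / 2.740.
ρ_A = 0.7372·2.740 − 0.68 − 0.74 = 0.600.

0.600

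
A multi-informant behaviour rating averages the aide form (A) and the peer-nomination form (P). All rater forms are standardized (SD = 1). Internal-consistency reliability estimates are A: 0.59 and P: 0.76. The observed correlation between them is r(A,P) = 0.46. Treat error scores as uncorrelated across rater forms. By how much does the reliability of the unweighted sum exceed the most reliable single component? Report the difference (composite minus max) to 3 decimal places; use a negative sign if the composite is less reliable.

Var(sum) = 2 + 0.92 = 2.92; true-score variance = 1.35 + 0.92 = 2.27; composite reliability = 0.7774.
Max component reliability = 0.7600.
Difference = 0.7774 − 0.7600 = 0.017.

0.017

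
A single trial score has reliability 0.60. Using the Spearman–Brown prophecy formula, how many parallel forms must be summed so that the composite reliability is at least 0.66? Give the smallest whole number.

k ≥ ρ*(1−ρ₁)/(ρ₁(1−ρ*)) = 0.66·0.40 / (0.60·0.34) = 1.294.
Smallest integer k = 2.

2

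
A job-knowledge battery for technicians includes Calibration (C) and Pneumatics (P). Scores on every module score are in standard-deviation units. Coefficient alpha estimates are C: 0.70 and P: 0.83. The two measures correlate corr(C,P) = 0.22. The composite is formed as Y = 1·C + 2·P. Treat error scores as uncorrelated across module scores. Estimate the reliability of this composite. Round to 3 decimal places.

Var(Y) = 1 + 2² + 2·[2·0.22] = 5 + 0.88 = 5.88.
With uncorrelated errors the cross-covariances are all true-score covariance, so they carry over unchanged; only the diagonal terms shrink to ρᵢσᵢ².
True-score variance = [0.70 + 2²·0.83] + 0.88 = 4.02 + 0.88 = 4.9.
Reliability = 4.9 / 5.88 = 0.833.

0.833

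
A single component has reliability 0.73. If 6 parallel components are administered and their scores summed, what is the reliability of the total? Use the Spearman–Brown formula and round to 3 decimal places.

ρ_k = kρ / (1 + (k−1)ρ) = 6·0.73 / (1 + 5·0.73) = 4.380 / 4.650 = 0.942.

0.942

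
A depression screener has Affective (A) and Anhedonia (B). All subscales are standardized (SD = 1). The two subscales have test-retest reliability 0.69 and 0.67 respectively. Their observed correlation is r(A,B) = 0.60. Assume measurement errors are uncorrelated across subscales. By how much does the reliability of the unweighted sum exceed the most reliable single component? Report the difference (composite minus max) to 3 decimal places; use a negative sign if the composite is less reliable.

Var(sum) = 2 + 1.2 = 3.2; true-score variance = 1.36 + 1.2 = 2.56; composite reliability = 0.8000.
Max component reliability = 0.6900.
Difference = 0.8000 − 0.6900 = 0.110.

0.110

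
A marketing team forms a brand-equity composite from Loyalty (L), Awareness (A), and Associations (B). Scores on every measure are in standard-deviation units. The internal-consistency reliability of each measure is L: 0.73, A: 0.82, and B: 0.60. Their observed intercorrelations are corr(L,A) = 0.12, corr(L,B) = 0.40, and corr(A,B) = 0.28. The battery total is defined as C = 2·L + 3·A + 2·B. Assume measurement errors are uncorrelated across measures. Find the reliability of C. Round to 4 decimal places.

Var(C) = 2² + 3² + 2² + 2·[6·0.12 + 4·0.40 + 6·0.28] = 17 + 8 = 25.
Under uncorrelated errors the observed covariances equal the true-score covariances, so only the own-variance terms attenuate.
True-score variance = [2²·0.73 + 3²·0.82 + 2²·0.60] + 8 = 12.7 + 8 = 20.7.
Reliability = 20.7 / 25 = 0.8280.

0.8280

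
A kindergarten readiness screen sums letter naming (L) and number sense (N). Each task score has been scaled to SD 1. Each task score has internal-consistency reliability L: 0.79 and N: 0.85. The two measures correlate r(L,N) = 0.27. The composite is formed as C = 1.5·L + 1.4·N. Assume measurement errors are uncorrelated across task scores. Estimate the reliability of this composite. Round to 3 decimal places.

0.857

Var(C) = 1.5² + 1.4² + 2·[2.1·0.27] = 4.21 + 1.134 = 5.344.
Because errors are independent across components, Cov(Tᵢ,Tⱼ) = Cov(Xᵢ,Xⱼ); the off-diagonal part of the true-score variance is the same as above.
True-score variance = [1.5²·0.79 + 1.4²·0.85] + 1.134 = 3.4435 + 1.134 = 4.5775.
Reliability = 4.5775 / 5.344 = 0.857.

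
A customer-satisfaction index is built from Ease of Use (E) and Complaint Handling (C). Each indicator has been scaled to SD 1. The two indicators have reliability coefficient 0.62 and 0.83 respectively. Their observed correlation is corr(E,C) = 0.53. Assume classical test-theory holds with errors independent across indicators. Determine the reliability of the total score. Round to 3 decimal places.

0.820

Var(E+C) = 2 + 2·[0.53] = 2 + 1.06 = 3.06.
Because errors are independent across components, Cov(Tᵢ,Tⱼ) = Cov(Xᵢ,Xⱼ); the off-diagonal part of the true-score variance is the same as above.
True-score variance = [0.62 + 0.83] + 1.06 = 1.45 + 1.06 = 2.51.
Reliability = 2.51 / 3.06 = 0.820.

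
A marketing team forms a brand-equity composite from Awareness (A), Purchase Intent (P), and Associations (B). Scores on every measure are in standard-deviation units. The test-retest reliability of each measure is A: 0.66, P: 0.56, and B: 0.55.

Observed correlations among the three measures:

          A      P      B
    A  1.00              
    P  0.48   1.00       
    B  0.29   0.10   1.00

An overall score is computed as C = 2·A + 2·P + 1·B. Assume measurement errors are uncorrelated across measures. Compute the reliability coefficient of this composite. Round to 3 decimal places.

Var(C) = 2² + 2² + 1 + 2·[4·0.48 + 2·0.29 + 2·0.10] = 9 + 5.4 = 14.4.
Because errors are independent across components, Cov(Tᵢ,Tⱼ) = Cov(Xᵢ,Xⱼ); the off-diagonal part of the true-score variance is the same as above.
True-score variance = [2²·0.66 + 2²·0.56 + 0.55] + 5.4 = 5.43 + 5.4 = 10.83.
Reliability = 10.83 / 14.4 = 0.752.

0.752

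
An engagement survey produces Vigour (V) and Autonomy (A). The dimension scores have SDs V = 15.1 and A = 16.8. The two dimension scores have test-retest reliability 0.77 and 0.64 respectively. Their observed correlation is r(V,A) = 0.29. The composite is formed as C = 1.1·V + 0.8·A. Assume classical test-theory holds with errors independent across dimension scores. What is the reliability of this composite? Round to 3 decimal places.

Var(C) = 1.1²·15.1² + 0.8²·16.8² + 2·[0.88·15.1·16.8·0.29] = 456.526 + 129.478 = 586.004.
With uncorrelated errors the cross-covariances are all true-score covariance, so they carry over unchanged; only the diagonal terms shrink to ρᵢσᵢ².
True-score variance = [1.1²·15.1²·0.77 + 0.8²·16.8²·0.64] + 129.478 = 328.042 + 129.478 = 457.521.
Reliability = 457.521 / 586.004 = 0.781.

0.781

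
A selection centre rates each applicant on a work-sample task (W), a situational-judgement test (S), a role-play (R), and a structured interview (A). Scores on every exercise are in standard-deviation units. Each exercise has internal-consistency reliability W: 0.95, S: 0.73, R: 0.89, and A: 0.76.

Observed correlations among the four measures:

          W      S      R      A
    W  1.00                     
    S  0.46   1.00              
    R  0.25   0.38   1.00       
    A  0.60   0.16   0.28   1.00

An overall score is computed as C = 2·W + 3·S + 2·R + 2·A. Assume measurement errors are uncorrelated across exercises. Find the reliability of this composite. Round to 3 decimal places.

0.904

Var(C) = 2² + 3² + 2² + 2² + 2·[6·0.46 + 4·0.25 + 4·0.60 + 6·0.38 + 6·0.16 + 4·0.28] = 21 + 21.04 = 42.04.
Under uncorrelated errors the observed covariances equal the true-score covariances, so only the own-variance terms attenuate.
True-score variance = [2²·0.95 + 3²·0.73 + 2²·0.89 + 2²·0.76] + 21.04 = 16.97 + 21.04 = 38.01.
Reliability = 38.01 / 42.04 = 0.904.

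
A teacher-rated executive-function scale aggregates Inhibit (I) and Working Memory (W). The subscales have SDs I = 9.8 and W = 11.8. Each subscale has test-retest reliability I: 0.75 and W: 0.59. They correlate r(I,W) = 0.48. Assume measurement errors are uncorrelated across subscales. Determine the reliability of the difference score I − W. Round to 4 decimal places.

0.3474

Var(I−W) = 9.8² + 11.8² − 2·9.8·11.8·0.48 = 235.28 − 111.014 = 124.266.
Under uncorrelated errors the observed covariances equal the true-score covariances, so only the own-variance terms attenuate.
True-score variance = [9.8²·0.75 + 11.8²·0.59] − 111.014 = 154.182 − 111.014 = 43.1672.
Reliability = 43.1672 / 124.266 = 0.3474.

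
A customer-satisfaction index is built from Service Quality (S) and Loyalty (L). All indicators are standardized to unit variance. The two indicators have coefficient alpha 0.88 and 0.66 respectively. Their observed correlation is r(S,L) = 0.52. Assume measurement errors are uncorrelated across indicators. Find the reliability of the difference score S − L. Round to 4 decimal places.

0.5208

Var(S−L) = 1 + 1 − 2·0.52 = 2 − 1.04 = 0.96.
With uncorrelated errors the cross-covariances are all true-score covariance, so they carry over unchanged; only the diagonal terms shrink to ρᵢσᵢ².
True-score variance = [0.88 + 0.66] − 1.04 = 1.54 − 1.04 = 0.5.
Reliability = 0.5 / 0.96 = 0.5208.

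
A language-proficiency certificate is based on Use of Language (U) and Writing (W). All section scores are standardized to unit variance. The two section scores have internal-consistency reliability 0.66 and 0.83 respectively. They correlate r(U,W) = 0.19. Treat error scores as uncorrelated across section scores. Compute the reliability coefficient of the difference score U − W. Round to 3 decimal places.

0.685

Var(U−W) = 1 + 1 − 2·0.19 = 2 − 0.38 = 1.62.
Because errors are independent across components, Cov(Tᵢ,Tⱼ) = Cov(Xᵢ,Xⱼ); the off-diagonal part of the true-score variance is the same as above.
True-score variance = [0.66 + 0.83] − 0.38 = 1.49 − 0.38 = 1.11.
Reliability = 1.11 / 1.62 = 0.685.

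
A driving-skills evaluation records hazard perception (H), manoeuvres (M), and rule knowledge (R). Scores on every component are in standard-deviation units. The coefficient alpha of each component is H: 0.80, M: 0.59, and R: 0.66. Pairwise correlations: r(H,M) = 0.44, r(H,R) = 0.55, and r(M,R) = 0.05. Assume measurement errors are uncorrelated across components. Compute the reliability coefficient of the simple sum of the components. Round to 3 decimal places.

Var(H+M+R) = 3 + 2·[0.44 + 0.55 + 0.05] = 3 + 2.08 = 5.08.
Under uncorrelated errors the observed covariances equal the true-score covariances, so only the own-variance terms attenuate.
True-score variance = [0.80 + 0.59 + 0.66] + 2.08 = 2.05 + 2.08 = 4.13.
Reliability = 4.13 / 5.08 = 0.813.

0.813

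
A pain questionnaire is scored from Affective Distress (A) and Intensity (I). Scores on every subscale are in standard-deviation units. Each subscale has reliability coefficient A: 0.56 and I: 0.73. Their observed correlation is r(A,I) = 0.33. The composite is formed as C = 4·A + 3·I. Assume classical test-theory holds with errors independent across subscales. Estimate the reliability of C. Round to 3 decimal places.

Var(C) = 4² + 3² + 2·[12·0.33] = 25 + 7.92 = 32.92.
Under uncorrelated errors the observed covariances equal the true-score covariances, so only the own-variance terms attenuate.
True-score variance = [4²·0.56 + 3²·0.73] + 7.92 = 15.53 + 7.92 = 23.45.
Reliability = 23.45 / 32.92 = 0.712.

0.712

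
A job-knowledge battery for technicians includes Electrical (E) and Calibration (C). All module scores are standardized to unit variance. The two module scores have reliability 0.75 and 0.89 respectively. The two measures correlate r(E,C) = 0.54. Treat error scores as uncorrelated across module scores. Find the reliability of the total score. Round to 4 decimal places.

Var(E+C) = 2 + 2·[0.54] = 2 + 1.08 = 3.08.
With uncorrelated errors the cross-covariances are all true-score covariance, so they carry over unchanged; only the diagonal terms shrink to ρᵢσᵢ².
True-score variance = [0.75 + 0.89] + 1.08 = 1.64 + 1.08 = 2.72.
Reliability = 2.72 / 3.08 = 0.8831.

0.8831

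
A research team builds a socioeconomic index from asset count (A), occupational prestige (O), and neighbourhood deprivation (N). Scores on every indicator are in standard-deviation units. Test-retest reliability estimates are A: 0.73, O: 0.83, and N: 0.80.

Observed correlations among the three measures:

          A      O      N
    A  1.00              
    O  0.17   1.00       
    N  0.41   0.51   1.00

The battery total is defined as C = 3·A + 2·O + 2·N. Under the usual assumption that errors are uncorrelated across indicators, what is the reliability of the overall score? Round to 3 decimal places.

0.861

Var(C) = 3² + 2² + 2² + 2·[6·0.17 + 6·0.41 + 4·0.51] = 17 + 11.04 = 28.04.
With uncorrelated errors the cross-covariances are all true-score covariance, so they carry over unchanged; only the diagonal terms shrink to ρᵢσᵢ².
True-score variance = [3²·0.73 + 2²·0.83 + 2²·0.80] + 11.04 = 13.09 + 11.04 = 24.13.
Reliability = 24.13 / 28.04 = 0.861.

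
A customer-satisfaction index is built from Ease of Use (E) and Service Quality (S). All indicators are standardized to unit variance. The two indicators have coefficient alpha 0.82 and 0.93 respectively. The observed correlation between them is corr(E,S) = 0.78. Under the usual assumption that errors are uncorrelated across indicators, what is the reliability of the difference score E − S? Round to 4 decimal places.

Var(E−S) = 1 + 1 − 2·0.78 = 2 − 1.56 = 0.44.
Because errors are independent across components, Cov(Tᵢ,Tⱼ) = Cov(Xᵢ,Xⱼ); the off-diagonal part of the true-score variance is the same as above.
True-score variance = [0.82 + 0.93] − 1.56 = 1.75 − 1.56 = 0.19.
Reliability = 0.19 / 0.44 = 0.4318.

0.4318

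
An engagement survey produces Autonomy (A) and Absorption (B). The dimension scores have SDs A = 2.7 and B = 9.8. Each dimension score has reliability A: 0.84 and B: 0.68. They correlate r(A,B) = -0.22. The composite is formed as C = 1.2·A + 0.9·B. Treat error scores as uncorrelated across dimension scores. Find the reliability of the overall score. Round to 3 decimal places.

Var(C) = 1.2²·2.7² + 0.9²·9.8² + 2·[1.08·2.7·9.8·(-0.22)] = 88.29 − 12.5738 = 75.7162.
Because errors are independent across components, Cov(Tᵢ,Tⱼ) = Cov(Xᵢ,Xⱼ); the off-diagonal part of the true-score variance is the same as above.
True-score variance = [1.2²·2.7²·0.84 + 0.9²·9.8²·0.68] − 12.5738 = 61.7168 − 12.5738 = 49.143.
Reliability = 49.143 / 75.7162 = 0.649.

0.649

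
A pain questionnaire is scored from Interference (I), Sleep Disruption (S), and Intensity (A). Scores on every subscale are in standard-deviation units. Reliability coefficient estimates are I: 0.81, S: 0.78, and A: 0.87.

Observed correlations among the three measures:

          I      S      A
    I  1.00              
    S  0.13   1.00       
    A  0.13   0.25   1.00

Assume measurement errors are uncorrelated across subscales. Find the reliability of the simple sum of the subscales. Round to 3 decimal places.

0.866

Var(I+S+A) = 3 + 2·[0.13 + 0.13 + 0.25] = 3 + 1.02 = 4.02.
With uncorrelated errors the cross-covariances are all true-score covariance, so they carry over unchanged; only the diagonal terms shrink to ρᵢσᵢ².
True-score variance = [0.81 + 0.78 + 0.87] + 1.02 = 2.46 + 1.02 = 3.48.
Reliability = 3.48 / 4.02 = 0.866.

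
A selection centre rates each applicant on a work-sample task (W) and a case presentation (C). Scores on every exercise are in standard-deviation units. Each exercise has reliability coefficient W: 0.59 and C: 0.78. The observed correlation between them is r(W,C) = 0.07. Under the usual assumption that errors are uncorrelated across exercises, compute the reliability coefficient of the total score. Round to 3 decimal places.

0.706

Var(W+C) = 2 + 2·[0.07] = 2 + 0.14 = 2.14.
Because errors are independent across components, Cov(Tᵢ,Tⱼ) = Cov(Xᵢ,Xⱼ); the off-diagonal part of the true-score variance is the same as above.
True-score variance = [0.59 + 0.78] + 0.14 = 1.37 + 0.14 = 1.51.
Reliability = 1.51 / 2.14 = 0.706.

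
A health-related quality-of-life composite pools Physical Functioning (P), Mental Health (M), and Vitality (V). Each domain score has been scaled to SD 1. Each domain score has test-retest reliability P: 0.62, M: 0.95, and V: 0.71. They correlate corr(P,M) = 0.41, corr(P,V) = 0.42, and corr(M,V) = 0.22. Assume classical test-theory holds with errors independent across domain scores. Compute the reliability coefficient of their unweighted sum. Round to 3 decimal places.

Var(P+M+V) = 3 + 2·[0.41 + 0.42 + 0.22] = 3 + 2.1 = 5.1.
Under uncorrelated errors the observed covariances equal the true-score covariances, so only the own-variance terms attenuate.
True-score variance = [0.62 + 0.95 + 0.71] + 2.1 = 2.28 + 2.1 = 4.38.
Reliability = 4.38 / 5.1 = 0.859.

0.859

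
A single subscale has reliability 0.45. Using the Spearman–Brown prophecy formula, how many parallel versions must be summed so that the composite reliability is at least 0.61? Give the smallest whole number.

k ≥ ρ*(1−ρ₁)/(ρ₁(1−ρ*)) = 0.61·0.55 / (0.45·0.39) = 1.912.
Smallest integer k = 2.

2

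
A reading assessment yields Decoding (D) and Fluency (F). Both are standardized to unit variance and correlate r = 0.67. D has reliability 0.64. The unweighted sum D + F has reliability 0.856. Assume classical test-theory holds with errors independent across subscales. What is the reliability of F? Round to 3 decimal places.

0.879

Var(D+F) = 2 + 2·0.67 = 3.340.
True-score variance = ρ_D + ρ_F + 2·0.67, so 0.856 = (0.64 + ρ_F + 1.34) / 3.340.
ρ_F = 0.856·3.340 − 0.64 − 1.34 = 0.879.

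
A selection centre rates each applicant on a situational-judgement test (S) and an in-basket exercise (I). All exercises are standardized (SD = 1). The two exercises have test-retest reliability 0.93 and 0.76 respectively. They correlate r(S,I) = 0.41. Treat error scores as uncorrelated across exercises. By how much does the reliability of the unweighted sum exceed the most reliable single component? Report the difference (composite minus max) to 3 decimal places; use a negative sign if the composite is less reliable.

Var(sum) = 2 + 0.82 = 2.82; true-score variance = 1.69 + 0.82 = 2.51; composite reliability = 0.8901.
Max component reliability = 0.9300.
Difference = 0.8901 − 0.9300 = -0.040.

-0.040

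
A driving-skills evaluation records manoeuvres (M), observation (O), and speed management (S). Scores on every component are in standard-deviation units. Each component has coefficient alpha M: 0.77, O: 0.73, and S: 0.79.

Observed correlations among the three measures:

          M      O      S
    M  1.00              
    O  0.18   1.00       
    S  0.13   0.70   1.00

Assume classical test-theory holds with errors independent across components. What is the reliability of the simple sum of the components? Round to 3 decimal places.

0.859

Var(M+O+S) = 3 + 2·[0.18 + 0.13 + 0.70] = 3 + 2.02 = 5.02.
Because errors are independent across components, Cov(Tᵢ,Tⱼ) = Cov(Xᵢ,Xⱼ); the off-diagonal part of the true-score variance is the same as above.
True-score variance = [0.77 + 0.73 + 0.79] + 2.02 = 2.29 + 2.02 = 4.31.
Reliability = 4.31 / 5.02 = 0.859.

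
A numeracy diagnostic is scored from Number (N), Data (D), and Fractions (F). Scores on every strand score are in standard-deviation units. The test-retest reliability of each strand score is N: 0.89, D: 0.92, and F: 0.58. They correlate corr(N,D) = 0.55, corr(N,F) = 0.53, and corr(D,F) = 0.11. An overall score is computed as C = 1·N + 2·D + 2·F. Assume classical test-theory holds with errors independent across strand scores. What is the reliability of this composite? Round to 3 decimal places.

Var(C) = 1 + 2² + 2² + 2·[2·0.55 + 2·0.53 + 4·0.11] = 9 + 5.2 = 14.2.
Because errors are independent across components, Cov(Tᵢ,Tⱼ) = Cov(Xᵢ,Xⱼ); the off-diagonal part of the true-score variance is the same as above.
True-score variance = [0.89 + 2²·0.92 + 2²·0.58] + 5.2 = 6.89 + 5.2 = 12.09.
Reliability = 12.09 / 14.2 = 0.851.

0.851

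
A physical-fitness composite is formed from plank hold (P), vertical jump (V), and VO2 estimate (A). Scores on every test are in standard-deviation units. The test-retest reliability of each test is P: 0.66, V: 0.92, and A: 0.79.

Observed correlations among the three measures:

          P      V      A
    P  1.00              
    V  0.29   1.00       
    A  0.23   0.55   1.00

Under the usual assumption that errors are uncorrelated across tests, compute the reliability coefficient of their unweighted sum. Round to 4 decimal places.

0.8774

Var(P+V+A) = 3 + 2·[0.29 + 0.23 + 0.55] = 3 + 2.14 = 5.14.
Because errors are independent across components, Cov(Tᵢ,Tⱼ) = Cov(Xᵢ,Xⱼ); the off-diagonal part of the true-score variance is the same as above.
True-score variance = [0.66 + 0.92 + 0.79] + 2.14 = 2.37 + 2.14 = 4.51.
Reliability = 4.51 / 5.14 = 0.8774.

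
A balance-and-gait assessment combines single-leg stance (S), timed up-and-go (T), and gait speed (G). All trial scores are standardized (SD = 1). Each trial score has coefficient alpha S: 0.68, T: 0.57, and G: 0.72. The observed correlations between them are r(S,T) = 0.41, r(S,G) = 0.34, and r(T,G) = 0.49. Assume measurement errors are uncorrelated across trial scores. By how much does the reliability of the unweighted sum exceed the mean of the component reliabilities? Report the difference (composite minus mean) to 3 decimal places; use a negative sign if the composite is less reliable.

0.155

Var(sum) = 3 + 2.48 = 5.48; true-score variance = 1.97 + 2.48 = 4.45; composite reliability = 0.8120.
Mean component reliability = 0.6567.
Difference = 0.8120 − 0.6567 = 0.155.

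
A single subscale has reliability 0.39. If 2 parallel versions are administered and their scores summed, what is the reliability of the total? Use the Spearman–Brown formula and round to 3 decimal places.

0.561

ρ_k = kρ / (1 + (k−1)ρ) = 2·0.39 / (1 + 1·0.39) = 0.780 / 1.390 = 0.561.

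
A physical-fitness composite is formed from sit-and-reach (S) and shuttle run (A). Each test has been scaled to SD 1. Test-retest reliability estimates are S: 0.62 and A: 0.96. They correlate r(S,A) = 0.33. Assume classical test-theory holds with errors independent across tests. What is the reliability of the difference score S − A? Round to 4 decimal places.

Var(S−A) = 1 + 1 − 2·0.33 = 2 − 0.66 = 1.34.
With uncorrelated errors the cross-covariances are all true-score covariance, so they carry over unchanged; only the diagonal terms shrink to ρᵢσᵢ².
True-score variance = [0.62 + 0.96] − 0.66 = 1.58 − 0.66 = 0.92.
Reliability = 0.92 / 1.34 = 0.6866.

0.6866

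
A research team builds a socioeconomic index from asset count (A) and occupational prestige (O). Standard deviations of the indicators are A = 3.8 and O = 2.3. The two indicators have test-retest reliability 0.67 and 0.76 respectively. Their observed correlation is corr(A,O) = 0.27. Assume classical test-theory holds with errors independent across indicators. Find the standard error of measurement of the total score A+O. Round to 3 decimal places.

2.457

Var(total) = 19.73 + 4.7196 = 24.4496.
True-score variance = 13.6952 + 4.7196 = 18.4148, so reliability = 0.7532.
Error variance = 24.4496 − 18.4148 = 6.0348; SEM = √6.0348 = 2.457.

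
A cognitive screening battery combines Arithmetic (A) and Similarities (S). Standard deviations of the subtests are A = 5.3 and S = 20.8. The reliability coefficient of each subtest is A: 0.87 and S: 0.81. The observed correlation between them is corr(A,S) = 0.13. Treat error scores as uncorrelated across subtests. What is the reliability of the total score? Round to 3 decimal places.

Var(A+S) = 5.3² + 20.8² + 2·[5.3·20.8·0.13] = 460.73 + 28.6624 = 489.392.
With uncorrelated errors the cross-covariances are all true-score covariance, so they carry over unchanged; only the diagonal terms shrink to ρᵢσᵢ².
True-score variance = [5.3²·0.87 + 20.8²·0.81] + 28.6624 = 374.877 + 28.6624 = 403.539.
Reliability = 403.539 / 489.392 = 0.825.

0.825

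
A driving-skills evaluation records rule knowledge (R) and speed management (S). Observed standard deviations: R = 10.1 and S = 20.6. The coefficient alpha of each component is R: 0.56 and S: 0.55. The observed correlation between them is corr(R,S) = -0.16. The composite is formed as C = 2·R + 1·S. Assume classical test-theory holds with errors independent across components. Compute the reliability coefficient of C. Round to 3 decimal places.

Var(C) = 2²·10.1² + 20.6² + 2·[2·10.1·20.6·(-0.16)] = 832.4 − 133.158 = 699.242.
With uncorrelated errors the cross-covariances are all true-score covariance, so they carry over unchanged; only the diagonal terms shrink to ρᵢσᵢ².
True-score variance = [2²·10.1²·0.56 + 20.6²·0.55] − 133.158 = 461.9 − 133.158 = 328.742.
Reliability = 328.742 / 699.242 = 0.470.

0.470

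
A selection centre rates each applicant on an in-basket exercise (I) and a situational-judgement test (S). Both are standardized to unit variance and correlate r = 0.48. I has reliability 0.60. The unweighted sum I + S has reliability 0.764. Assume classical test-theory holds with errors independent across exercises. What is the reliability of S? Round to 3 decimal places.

Var(I+S) = 2 + 2·0.48 = 2.960.
True-score variance = ρ_I + ρ_S + 2·0.48, so 0.764 = (0.60 + ρ_S + 0.96) / 2.960.
ρ_S = 0.764·2.960 − 0.60 − 0.96 = 0.701.

0.701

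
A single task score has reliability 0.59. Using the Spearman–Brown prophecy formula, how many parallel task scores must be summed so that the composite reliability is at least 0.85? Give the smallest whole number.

k ≥ ρ*(1−ρ₁)/(ρ₁(1−ρ*)) = 0.85·0.41 / (0.59·0.15) = 3.938.
Smallest integer k = 4.

4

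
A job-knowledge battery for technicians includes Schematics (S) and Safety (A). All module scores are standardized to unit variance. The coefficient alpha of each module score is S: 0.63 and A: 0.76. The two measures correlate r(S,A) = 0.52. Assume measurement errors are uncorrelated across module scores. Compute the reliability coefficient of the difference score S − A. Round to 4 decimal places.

0.3646

Var(S−A) = 1 + 1 − 2·0.52 = 2 − 1.04 = 0.96.
Because errors are independent across components, Cov(Tᵢ,Tⱼ) = Cov(Xᵢ,Xⱼ); the off-diagonal part of the true-score variance is the same as above.
True-score variance = [0.63 + 0.76] − 1.04 = 1.39 − 1.04 = 0.35.
Reliability = 0.35 / 0.96 = 0.3646.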